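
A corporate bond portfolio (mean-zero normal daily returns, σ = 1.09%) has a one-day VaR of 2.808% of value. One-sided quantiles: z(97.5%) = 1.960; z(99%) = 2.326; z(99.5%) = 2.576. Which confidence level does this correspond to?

Implied z = VaR/σ = 2.808 / 1.09 = 2.576.
This matches z(99.5%) = 2.576.

99.5%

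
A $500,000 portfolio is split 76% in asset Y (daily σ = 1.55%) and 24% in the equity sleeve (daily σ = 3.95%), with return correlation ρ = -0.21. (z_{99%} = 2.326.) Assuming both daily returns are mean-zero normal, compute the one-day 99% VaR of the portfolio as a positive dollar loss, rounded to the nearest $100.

σ_p² = 0.76²·1.55² + 0.24²·3.95² + 2·-0.21·0.76·0.24·1.55·3.95 = 1.8174 (%²).
σ_p = √1.8174 = 1.348%.
VaR = 2.326 × 1.348% = 3.135%; on $500,000 that is $15,675.

$15,700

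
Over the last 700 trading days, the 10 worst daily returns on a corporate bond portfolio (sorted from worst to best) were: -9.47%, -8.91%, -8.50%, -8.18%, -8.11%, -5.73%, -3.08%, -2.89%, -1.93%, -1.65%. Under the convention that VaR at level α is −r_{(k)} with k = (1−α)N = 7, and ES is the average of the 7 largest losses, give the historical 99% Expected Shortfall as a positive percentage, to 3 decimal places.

The 7 worst returns sum to -51.98%.
ES = −(-51.98%) / 7 = 7.4257…% ≈ 7.426%.

7.426%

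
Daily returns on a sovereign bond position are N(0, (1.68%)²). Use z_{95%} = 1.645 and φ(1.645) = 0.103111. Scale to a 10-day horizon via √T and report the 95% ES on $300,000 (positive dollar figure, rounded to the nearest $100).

$32,900

σ_{10d} = 1.68% × √10 = 5.313%.
ES multiplier = φ(z)/(1−α) = 0.103111/0.05 = 2.062.
ES = 5.313% × 2.062 = 10.955%; on $300,000: $32,865.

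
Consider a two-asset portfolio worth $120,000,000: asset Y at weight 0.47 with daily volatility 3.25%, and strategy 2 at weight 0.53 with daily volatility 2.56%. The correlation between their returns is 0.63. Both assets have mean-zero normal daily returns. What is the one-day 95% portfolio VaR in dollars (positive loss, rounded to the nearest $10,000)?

σ_p² = 0.47²·3.25² + 0.53²·2.56² + 2·0.63·0.47·0.53·3.25·2.56 = 6.7855 (%²).
σ_p = √6.7855 = 2.605%.
At 95%, z = 1.645.
VaR = 1.645 × 2.605% = 4.285%; on $120,000,000 that is $5,142,000.

$5,140,000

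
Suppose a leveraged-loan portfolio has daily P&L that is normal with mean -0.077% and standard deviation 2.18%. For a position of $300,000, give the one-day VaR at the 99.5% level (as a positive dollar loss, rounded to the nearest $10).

At 99.5% one-sided, z = 2.576.
VaR = −μ + z·σ = −(-0.077%) + 2.576 × 2.18% = 5.693%.
On $300,000: 0.05693 × $300,000 = $17,079.

$17,080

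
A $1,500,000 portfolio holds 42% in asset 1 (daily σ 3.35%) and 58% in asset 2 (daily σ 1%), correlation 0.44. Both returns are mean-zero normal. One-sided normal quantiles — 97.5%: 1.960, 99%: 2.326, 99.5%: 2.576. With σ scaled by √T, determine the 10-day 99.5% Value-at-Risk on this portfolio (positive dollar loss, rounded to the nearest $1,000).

σ_p = √(0.42²·3.35² + 0.58²·1² + 2·0.44·0.42·0.58·3.35·1) = 1.742%.
σ_{10d} = 1.742% × √10 = 5.509%.
VaR = 2.576 × 5.509% = 14.191%; on $1,500,000 that is $212,865.

$213,000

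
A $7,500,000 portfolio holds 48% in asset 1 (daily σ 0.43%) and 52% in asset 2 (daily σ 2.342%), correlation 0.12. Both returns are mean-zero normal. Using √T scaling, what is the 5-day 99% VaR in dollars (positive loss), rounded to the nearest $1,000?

$491,000

σ_p = √(0.48²·0.43² + 0.52²·2.342² + 2·0.12·0.48·0.52·0.43·2.342) = 1.259%.
σ_{5d} = 1.259% × √5 = 2.815%.
z(99%) = 2.326.
VaR = 2.326 × 2.815% = 6.548%; on $7,500,000 that is $491,100.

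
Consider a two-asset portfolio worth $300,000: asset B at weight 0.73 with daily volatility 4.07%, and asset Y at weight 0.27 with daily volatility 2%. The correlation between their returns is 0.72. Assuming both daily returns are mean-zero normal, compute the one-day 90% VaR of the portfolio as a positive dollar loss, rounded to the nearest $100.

σ_p² = 0.73²·4.07² + 0.27²·2² + 2·0.72·0.73·0.27·4.07·2 = 11.4294 (%²).
σ_p = √11.4294 = 3.381%.
At 90%, z = 1.282.
VaR = 1.282 × 3.381% = 4.334%; on $300,000 that is $13,002.

$13,000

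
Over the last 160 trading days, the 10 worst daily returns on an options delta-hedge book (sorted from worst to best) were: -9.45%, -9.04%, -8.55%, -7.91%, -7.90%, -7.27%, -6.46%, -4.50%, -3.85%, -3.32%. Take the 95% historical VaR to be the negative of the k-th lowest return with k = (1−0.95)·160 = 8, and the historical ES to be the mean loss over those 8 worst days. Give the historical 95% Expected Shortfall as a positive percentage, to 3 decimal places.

7.635%

The 8 worst returns sum to -61.08%.
ES = −(-61.08%) / 8 = 7.635%.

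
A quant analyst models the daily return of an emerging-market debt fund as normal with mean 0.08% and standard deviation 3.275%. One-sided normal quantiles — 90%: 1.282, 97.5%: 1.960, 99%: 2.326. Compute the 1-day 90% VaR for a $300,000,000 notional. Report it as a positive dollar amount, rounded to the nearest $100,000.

VaR = −μ + z·σ = −(0.08%) + 1.282 × 3.275% = 4.119%.
On $300,000,000: 0.04119 × $300,000,000 = $12,357,000.

$12,400,000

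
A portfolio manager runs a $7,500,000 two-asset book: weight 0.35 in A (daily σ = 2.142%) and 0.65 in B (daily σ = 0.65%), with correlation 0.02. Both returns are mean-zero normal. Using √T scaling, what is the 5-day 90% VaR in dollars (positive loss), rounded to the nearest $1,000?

σ_p = √(0.35²·2.142² + 0.65²·0.65² + 2·0.02·0.35·0.65·2.142·0.65) = 0.868%.
σ_{5d} = 0.868% × √5 = 1.941%.
z(90%) = 1.282.
VaR = 1.282 × 1.941% = 2.488%; on $7,500,000 that is $186,600.

$187,000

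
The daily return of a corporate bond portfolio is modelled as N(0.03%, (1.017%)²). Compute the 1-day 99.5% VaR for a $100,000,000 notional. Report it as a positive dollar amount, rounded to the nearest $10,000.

$2,590,000

At 99.5% one-sided, z = 2.576.
VaR = −μ + z·σ = −(0.03%) + 2.576 × 1.017% = 2.590%.
On $100,000,000: 0.02590 × $100,000,000 = $2,590,000.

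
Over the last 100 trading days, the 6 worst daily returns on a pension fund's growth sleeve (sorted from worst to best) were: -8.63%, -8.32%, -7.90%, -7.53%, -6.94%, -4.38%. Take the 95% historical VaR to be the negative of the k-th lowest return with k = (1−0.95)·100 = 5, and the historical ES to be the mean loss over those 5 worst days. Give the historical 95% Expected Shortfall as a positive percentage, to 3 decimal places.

7.864%

The 5 worst returns sum to -39.32%.
ES = −(-39.32%) / 5 = 7.864%.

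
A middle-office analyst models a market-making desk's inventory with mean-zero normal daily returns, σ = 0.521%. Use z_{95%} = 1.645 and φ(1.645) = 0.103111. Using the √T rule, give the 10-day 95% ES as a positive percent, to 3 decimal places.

3.398%

σ_{10d} = 0.521% × √10 = 1.648%.
ES multiplier = φ(z)/(1−α) = 0.103111/0.05 = 2.062.
ES = 1.648% × 2.062 = 3.398%.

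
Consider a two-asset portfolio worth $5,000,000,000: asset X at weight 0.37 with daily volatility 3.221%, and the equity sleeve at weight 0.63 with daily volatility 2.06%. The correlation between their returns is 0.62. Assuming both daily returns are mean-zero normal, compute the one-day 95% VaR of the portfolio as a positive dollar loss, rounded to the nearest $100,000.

$184,300,000

σ_p² = 0.37²·3.221² + 0.63²·2.06² + 2·0.62·0.37·0.63·3.221·2.06 = 5.0225 (%²).
σ_p = √5.0225 = 2.241%.
At 95%, z = 1.645.
VaR = 1.645 × 2.241% = 3.686%; on $5,000,000,000 that is $184,300,000.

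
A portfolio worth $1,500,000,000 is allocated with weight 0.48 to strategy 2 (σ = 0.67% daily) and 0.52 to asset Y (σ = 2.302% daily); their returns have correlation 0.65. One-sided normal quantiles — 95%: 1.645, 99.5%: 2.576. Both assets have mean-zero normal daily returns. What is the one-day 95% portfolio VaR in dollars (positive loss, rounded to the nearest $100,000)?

$35,200,000

σ_p² = 0.48²·0.67² + 0.52²·2.302² + 2·0.65·0.48·0.52·0.67·2.302 = 2.0368 (%²).
σ_p = √2.0368 = 1.427%.
VaR = 1.645 × 1.427% = 2.347%; on $1,500,000,000 that is $35,205,000.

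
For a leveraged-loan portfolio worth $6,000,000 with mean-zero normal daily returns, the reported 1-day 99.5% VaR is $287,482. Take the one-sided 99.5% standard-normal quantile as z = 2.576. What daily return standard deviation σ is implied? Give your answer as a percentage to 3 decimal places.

VaR as a fraction: $287,482 / $6,000,000 = 4.791%.
σ = VaR / z = 4.791% / 2.576 = 1.860%.

1.860%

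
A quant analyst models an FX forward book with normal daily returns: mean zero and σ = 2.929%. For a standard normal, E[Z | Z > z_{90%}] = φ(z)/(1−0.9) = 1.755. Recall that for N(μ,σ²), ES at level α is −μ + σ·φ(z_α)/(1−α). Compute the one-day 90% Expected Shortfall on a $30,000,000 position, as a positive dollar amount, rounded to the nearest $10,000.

$1,540,000

ES = 2.929% × 1.755 = 5.140%.
On $30,000,000: 0.05140 × $30,000,000 = $1,542,000.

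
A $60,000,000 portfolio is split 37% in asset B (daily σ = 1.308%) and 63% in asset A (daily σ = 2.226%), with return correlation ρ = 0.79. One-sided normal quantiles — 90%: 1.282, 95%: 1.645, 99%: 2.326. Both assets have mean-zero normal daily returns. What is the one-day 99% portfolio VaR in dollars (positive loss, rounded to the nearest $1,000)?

σ_p² = 0.37²·1.308² + 0.63²·2.226² + 2·0.79·0.37·0.63·1.308·2.226 = 3.2732 (%²).
σ_p = √3.2732 = 1.809%.
VaR = 2.326 × 1.809% = 4.208%; on $60,000,000 that is $2,524,800.

$2,525,000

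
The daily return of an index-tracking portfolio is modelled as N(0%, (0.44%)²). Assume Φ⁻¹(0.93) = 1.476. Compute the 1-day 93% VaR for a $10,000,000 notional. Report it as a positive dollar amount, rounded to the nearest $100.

VaR = z·σ = 1.476 × 0.44% = 0.649%.
On $10,000,000: 0.00649 × $10,000,000 = $64,900.

$64,900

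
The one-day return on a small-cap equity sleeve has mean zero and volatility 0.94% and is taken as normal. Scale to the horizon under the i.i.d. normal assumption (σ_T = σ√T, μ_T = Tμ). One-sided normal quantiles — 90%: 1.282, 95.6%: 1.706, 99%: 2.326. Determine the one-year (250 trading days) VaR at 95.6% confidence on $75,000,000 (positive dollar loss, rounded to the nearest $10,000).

$19,020,000

σ_{250d} = 0.94% × √250 = 14.863%.
VaR = 1.706 × 14.863% = 25.356%.
On $75,000,000: 0.25356 × $75,000,000 = $19,017,000.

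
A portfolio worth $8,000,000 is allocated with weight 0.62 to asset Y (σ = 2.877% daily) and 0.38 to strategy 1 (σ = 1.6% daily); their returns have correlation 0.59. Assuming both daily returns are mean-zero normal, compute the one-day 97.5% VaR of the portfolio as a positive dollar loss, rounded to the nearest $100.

$344,600

σ_p² = 0.62²·2.877² + 0.38²·1.6² + 2·0.59·0.62·0.38·2.877·1.6 = 4.8311 (%²).
σ_p = √4.8311 = 2.198%.
At 97.5%, z = 1.960.
VaR = 1.960 × 2.198% = 4.308%; on $8,000,000 that is $344,640.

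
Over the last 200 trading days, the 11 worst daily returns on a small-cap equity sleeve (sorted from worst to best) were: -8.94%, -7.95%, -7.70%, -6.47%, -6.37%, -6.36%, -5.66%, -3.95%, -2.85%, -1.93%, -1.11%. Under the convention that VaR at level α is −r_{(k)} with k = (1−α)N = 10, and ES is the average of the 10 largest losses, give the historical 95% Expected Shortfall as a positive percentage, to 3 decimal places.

5.818%

The 10 worst returns sum to -58.18%.
ES = −(-58.18%) / 10 = 5.818%.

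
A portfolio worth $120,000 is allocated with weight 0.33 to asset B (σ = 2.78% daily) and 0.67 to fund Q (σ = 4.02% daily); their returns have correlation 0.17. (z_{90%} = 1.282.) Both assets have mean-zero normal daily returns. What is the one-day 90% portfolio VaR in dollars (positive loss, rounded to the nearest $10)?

σ_p² = 0.33²·2.78² + 0.67²·4.02² + 2·0.17·0.33·0.67·2.78·4.02 = 8.9361 (%²).
σ_p = √8.9361 = 2.989%.
VaR = 1.282 × 2.989% = 3.832%; on $120,000 that is $4,598.

$4,600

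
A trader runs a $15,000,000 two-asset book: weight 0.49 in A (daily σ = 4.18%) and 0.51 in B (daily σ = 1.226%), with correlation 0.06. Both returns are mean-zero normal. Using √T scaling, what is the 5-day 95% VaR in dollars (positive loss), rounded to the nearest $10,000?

$1,200,000

σ_p = √(0.49²·4.18² + 0.51²·1.226² + 2·0.06·0.49·0.51·4.18·1.226) = 2.177%.
σ_{5d} = 2.177% × √5 = 4.868%.
z(95%) = 1.645.
VaR = 1.645 × 4.868% = 8.008%; on $15,000,000 that is $1,201,200.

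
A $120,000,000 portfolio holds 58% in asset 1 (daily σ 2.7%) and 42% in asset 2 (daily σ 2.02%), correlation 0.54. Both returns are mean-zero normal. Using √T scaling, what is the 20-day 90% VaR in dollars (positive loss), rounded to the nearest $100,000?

$14,800,000

σ_p = √(0.58²·2.7² + 0.42²·2.02² + 2·0.54·0.58·0.42·2.7·2.02) = 2.146%.
σ_{20d} = 2.146% × √20 = 9.597%.
z(90%) = 1.282.
VaR = 1.282 × 9.597% = 12.303%; on $120,000,000 that is $14,763,600.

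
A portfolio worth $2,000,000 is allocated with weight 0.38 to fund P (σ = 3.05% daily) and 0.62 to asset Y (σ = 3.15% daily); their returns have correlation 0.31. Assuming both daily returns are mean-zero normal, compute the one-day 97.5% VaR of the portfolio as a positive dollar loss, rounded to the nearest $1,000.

$100,000

σ_p² = 0.38²·3.05² + 0.62²·3.15² + 2·0.31·0.38·0.62·3.05·3.15 = 6.5609 (%²).
σ_p = √6.5609 = 2.561%.
At 97.5%, z = 1.960.
VaR = 1.960 × 2.561% = 5.020%; on $2,000,000 that is $100,400.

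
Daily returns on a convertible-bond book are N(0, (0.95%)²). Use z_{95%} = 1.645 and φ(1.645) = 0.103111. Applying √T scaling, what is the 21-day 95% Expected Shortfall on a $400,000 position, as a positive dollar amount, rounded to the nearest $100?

$35,900

σ_{21d} = 0.95% × √21 = 4.353%.
ES multiplier = φ(z)/(1−α) = 0.103111/0.05 = 2.062.
ES = 4.353% × 2.062 = 8.976%; on $400,000: $35,904.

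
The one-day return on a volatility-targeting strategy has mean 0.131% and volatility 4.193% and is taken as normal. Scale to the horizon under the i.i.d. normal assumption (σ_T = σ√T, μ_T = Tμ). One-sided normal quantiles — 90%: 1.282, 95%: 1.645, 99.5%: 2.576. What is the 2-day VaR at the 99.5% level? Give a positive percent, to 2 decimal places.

σ_{2d} = 4.193% × √2 = 5.930%; μ_{2d} = 2 × 0.131% = 0.262%.
VaR = −(0.262%) + 2.576 × 5.930% = 15.014%.

15.01%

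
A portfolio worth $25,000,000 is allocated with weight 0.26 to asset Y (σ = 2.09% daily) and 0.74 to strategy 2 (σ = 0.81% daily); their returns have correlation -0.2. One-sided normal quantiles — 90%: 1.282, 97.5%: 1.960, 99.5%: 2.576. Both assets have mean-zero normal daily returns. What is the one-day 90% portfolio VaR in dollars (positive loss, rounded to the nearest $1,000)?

$232,000

σ_p² = 0.26²·2.09² + 0.74²·0.81² + 2·-0.2·0.26·0.74·2.09·0.81 = 0.5243 (%²).
σ_p = √0.5243 = 0.724%.
VaR = 1.282 × 0.724% = 0.928%; on $25,000,000 that is $232,000.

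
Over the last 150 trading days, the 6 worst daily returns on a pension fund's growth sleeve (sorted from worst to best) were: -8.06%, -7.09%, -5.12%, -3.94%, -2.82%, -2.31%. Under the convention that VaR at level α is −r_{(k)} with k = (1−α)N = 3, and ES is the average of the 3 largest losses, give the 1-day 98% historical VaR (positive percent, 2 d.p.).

5.12%

k = 3; the 3rd lowest return is -5.12%, so VaR = 5.12%.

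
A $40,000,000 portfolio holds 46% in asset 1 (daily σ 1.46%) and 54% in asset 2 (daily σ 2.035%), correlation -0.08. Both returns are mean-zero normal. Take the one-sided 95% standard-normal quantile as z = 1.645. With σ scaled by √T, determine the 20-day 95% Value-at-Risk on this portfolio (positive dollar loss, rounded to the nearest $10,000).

σ_p = √(0.46²·1.46² + 0.54²·2.035² + 2·-0.08·0.46·0.54·1.46·2.035) = 1.241%.
σ_{20d} = 1.241% × √20 = 5.550%.
VaR = 1.645 × 5.550% = 9.130%; on $40,000,000 that is $3,652,000.

$3,650,000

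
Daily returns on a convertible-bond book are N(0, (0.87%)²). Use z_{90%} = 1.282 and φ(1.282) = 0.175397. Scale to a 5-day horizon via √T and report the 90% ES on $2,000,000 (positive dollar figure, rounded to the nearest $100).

$68,200

σ_{5d} = 0.87% × √5 = 1.945%.
ES multiplier = φ(z)/(1−α) = 0.175397/0.1 = 1.754.
ES = 1.945% × 1.754 = 3.412%; on $2,000,000: $68,240.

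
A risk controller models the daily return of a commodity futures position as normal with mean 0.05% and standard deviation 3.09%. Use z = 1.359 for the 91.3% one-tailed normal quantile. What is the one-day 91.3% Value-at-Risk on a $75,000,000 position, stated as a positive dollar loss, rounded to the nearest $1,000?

VaR = −μ + z·σ = −(0.05%) + 1.359 × 3.09% = 4.149%.
On $75,000,000: 0.04149 × $75,000,000 = $3,111,750.

$3,112,000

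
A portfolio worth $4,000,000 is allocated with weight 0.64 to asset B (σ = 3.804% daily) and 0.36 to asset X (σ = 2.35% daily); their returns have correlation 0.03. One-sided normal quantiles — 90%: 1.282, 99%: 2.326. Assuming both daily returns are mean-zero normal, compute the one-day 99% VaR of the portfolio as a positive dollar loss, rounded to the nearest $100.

σ_p² = 0.64²·3.804² + 0.36²·2.35² + 2·0.03·0.64·0.36·3.804·2.35 = 6.7664 (%²).
σ_p = √6.7664 = 2.601%.
VaR = 2.326 × 2.601% = 6.050%; on $4,000,000 that is $242,000.

$242,000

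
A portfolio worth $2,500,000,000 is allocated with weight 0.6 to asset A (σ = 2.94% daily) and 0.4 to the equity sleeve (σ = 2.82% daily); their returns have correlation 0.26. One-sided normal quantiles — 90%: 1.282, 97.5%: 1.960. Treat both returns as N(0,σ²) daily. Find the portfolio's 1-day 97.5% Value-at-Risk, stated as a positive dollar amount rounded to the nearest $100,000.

σ_p² = 0.6²·2.94² + 0.4²·2.82² + 2·0.26·0.6·0.4·2.94·2.82 = 5.4188 (%²).
σ_p = √5.4188 = 2.328%.
VaR = 1.960 × 2.328% = 4.563%; on $2,500,000,000 that is $114,075,000.

$114,100,000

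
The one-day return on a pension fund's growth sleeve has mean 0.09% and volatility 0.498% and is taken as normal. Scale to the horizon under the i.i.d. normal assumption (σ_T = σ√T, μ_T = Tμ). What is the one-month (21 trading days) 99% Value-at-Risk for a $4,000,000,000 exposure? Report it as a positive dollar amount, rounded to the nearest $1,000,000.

At 99%, z = 2.326.
σ_{21d} = 0.498% × √21 = 2.282%; μ_{21d} = 21 × 0.09% = 1.890%.
VaR = −(1.890%) + 2.326 × 2.282% = 3.418%.
On $4,000,000,000: 0.03418 × $4,000,000,000 = $136,720,000.

$137,000,000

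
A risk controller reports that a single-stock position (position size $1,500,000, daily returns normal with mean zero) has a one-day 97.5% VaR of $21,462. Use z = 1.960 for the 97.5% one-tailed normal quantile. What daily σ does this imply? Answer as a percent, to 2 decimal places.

VaR as a fraction: $21,462 / $1,500,000 = 1.431%.
σ = VaR / z = 1.431% / 1.960 = 0.730%.

0.73%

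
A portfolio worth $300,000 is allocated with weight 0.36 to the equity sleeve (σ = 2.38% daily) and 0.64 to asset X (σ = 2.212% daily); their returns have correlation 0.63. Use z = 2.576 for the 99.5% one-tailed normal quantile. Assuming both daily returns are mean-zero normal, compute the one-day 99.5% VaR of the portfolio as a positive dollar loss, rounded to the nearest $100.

$16,000

σ_p² = 0.36²·2.38² + 0.64²·2.212² + 2·0.63·0.36·0.64·2.38·2.212 = 4.2666 (%²).
σ_p = √4.2666 = 2.066%.
VaR = 2.576 × 2.066% = 5.322%; on $300,000 that is $15,966.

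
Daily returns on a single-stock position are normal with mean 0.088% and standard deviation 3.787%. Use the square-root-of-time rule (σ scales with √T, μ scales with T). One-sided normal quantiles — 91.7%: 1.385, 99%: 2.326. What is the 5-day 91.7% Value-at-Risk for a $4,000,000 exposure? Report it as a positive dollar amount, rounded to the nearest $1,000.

σ_{5d} = 3.787% × √5 = 8.468%; μ_{5d} = 5 × 0.088% = 0.440%.
VaR = −(0.440%) + 1.385 × 8.468% = 11.288%.
On $4,000,000: 0.11288 × $4,000,000 = $451,520.

$452,000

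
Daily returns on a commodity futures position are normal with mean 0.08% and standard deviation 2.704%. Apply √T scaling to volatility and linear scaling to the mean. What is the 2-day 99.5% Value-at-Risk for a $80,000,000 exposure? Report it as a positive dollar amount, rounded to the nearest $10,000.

At 99.5%, z = 2.576.
σ_{2d} = 2.704% × √2 = 3.824%; μ_{2d} = 2 × 0.08% = 0.160%.
VaR = −(0.160%) + 2.576 × 3.824% = 9.691%.
On $80,000,000: 0.09691 × $80,000,000 = $7,752,800.

$7,750,000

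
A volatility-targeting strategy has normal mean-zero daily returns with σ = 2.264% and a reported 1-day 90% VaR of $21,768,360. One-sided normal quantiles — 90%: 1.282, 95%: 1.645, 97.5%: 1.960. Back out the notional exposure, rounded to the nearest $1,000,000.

$750,000,000

VaR as a fraction of value: z·σ = 1.282 × 2.264% = 2.90245%.
Position = $21,768,360 / 0.0290245 = $750,000,000.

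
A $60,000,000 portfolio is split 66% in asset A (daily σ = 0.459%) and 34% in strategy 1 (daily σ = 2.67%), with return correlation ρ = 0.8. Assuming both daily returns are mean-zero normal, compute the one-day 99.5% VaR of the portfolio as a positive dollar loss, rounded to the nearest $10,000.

σ_p² = 0.66²·0.459² + 0.34²·2.67² + 2·0.8·0.66·0.34·0.459·2.67 = 1.3559 (%²).
σ_p = √1.3559 = 1.164%.
At 99.5%, z = 2.576.
VaR = 2.576 × 1.164% = 2.998%; on $60,000,000 that is $1,798,800.

$1,800,000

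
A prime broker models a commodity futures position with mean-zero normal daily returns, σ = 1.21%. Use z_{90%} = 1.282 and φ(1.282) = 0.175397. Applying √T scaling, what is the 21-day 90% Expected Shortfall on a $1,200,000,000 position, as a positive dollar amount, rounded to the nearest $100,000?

σ_{21d} = 1.21% × √21 = 5.545%.
ES multiplier = φ(z)/(1−α) = 0.175397/0.1 = 1.754.
ES = 5.545% × 1.754 = 9.726%; on $1,200,000,000: $116,712,000.

$116,700,000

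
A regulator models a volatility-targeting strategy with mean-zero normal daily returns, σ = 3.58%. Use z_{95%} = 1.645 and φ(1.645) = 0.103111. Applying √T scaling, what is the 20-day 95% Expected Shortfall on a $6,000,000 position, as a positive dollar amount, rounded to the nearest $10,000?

$1,980,000

σ_{20d} = 3.58% × √20 = 16.010%.
ES multiplier = φ(z)/(1−α) = 0.103111/0.05 = 2.062.
ES = 16.010% × 2.062 = 33.013%; on $6,000,000: $1,980,780.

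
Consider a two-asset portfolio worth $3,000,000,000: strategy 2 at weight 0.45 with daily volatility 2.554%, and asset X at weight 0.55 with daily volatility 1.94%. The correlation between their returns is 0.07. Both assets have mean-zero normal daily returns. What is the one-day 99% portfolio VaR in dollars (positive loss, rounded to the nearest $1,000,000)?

$113,000,000

σ_p² = 0.45²·2.554² + 0.55²·1.94² + 2·0.07·0.45·0.55·2.554·1.94 = 2.6311 (%²).
σ_p = √2.6311 = 1.622%.
At 99%, z = 2.326.
VaR = 2.326 × 1.622% = 3.773%; on $3,000,000,000 that is $113,190,000.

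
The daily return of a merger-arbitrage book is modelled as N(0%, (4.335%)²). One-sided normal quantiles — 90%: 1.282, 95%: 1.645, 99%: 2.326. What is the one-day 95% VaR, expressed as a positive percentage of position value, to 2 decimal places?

7.13%

VaR = z·σ = 1.645 × 4.335% = 7.131%.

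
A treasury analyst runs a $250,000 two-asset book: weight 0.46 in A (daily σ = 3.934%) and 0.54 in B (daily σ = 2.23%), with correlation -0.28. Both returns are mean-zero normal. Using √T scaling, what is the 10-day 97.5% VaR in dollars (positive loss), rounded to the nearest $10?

σ_p = √(0.46²·3.934² + 0.54²·2.23² + 2·-0.28·0.46·0.54·3.934·2.23) = 1.872%.
σ_{10d} = 1.872% × √10 = 5.920%.
z(97.5%) = 1.960.
VaR = 1.960 × 5.920% = 11.603%; on $250,000 that is $29,008.

$29,010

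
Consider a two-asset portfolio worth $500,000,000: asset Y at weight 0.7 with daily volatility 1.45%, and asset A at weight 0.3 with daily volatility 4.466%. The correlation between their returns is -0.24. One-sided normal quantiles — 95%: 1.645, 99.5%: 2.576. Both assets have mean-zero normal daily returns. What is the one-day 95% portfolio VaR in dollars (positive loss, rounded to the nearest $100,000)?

σ_p² = 0.7²·1.45² + 0.3²·4.466² + 2·-0.24·0.7·0.3·1.45·4.466 = 2.1725 (%²).
σ_p = √2.1725 = 1.474%.
VaR = 1.645 × 1.474% = 2.425%; on $500,000,000 that is $12,125,000.

$12,100,000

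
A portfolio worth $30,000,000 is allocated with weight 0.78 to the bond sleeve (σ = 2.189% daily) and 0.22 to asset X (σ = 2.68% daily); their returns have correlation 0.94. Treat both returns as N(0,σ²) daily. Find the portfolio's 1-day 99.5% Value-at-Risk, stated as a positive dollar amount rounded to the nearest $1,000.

σ_p² = 0.78²·2.189² + 0.22²·2.68² + 2·0.94·0.78·0.22·2.189·2.68 = 5.1555 (%²).
σ_p = √5.1555 = 2.271%.
At 99.5%, z = 2.576.
VaR = 2.576 × 2.271% = 5.850%; on $30,000,000 that is $1,755,000.

$1,755,000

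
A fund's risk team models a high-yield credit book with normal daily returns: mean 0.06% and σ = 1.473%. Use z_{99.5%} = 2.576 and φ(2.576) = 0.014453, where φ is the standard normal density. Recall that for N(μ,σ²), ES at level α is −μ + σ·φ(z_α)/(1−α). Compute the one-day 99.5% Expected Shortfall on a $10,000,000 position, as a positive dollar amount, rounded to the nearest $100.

Tail multiplier: φ(z)/(1−α) = 0.014453 / 0.005 = 2.891.
ES = −(0.06%) + 1.473% × 2.891 = 4.198%.
On $10,000,000: 0.04198 × $10,000,000 = $419,800.

$419,800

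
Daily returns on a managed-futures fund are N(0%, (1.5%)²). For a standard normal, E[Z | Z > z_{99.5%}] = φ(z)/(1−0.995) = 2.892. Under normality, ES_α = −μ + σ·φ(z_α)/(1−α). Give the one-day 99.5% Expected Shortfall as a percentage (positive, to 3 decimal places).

ES = 1.5% × 2.892 = 4.338%.

4.338%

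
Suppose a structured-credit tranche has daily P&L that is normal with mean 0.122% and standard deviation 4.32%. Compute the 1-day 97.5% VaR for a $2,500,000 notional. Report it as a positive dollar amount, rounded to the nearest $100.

At 97.5% one-sided, z = 1.960.
VaR = −μ + z·σ = −(0.122%) + 1.960 × 4.32% = 8.345%.
On $2,500,000: 0.08345 × $2,500,000 = $208,625.

$208,600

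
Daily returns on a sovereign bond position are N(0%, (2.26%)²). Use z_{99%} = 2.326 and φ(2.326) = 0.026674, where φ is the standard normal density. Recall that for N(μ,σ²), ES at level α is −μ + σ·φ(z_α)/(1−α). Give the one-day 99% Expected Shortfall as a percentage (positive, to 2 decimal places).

Tail multiplier: φ(z)/(1−α) = 0.026674 / 0.01 = 2.667.
ES = 2.26% × 2.667 = 6.027%.

6.03%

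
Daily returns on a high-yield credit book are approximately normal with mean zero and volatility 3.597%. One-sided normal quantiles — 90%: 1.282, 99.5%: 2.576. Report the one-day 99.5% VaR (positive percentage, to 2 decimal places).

VaR = z·σ = 2.576 × 3.597% = 9.266%.

9.27%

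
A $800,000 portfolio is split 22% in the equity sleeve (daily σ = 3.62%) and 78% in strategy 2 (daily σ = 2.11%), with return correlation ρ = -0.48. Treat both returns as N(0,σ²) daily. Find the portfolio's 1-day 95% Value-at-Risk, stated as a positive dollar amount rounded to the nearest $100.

$19,000

σ_p² = 0.22²·3.62² + 0.78²·2.11² + 2·-0.48·0.22·0.78·3.62·2.11 = 2.0846 (%²).
σ_p = √2.0846 = 1.444%.
At 95%, z = 1.645.
VaR = 1.645 × 1.444% = 2.375%; on $800,000 that is $19,000.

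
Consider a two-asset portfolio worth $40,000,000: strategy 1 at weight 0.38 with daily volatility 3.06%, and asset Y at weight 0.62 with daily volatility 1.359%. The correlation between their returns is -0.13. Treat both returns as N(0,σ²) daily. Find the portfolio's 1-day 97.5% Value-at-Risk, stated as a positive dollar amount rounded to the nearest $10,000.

$1,050,000

σ_p² = 0.38²·3.06² + 0.62²·1.359² + 2·-0.13·0.38·0.62·3.06·1.359 = 1.8073 (%²).
σ_p = √1.8073 = 1.344%.
At 97.5%, z = 1.960.
VaR = 1.960 × 1.344% = 2.634%; on $40,000,000 that is $1,053,600.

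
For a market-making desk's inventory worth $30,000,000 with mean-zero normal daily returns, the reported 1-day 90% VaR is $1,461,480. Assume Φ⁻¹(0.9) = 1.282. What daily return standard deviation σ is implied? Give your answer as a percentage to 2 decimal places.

VaR as a fraction: $1,461,480 / $30,000,000 = 4.872%.
σ = VaR / z = 4.872% / 1.282 = 3.800%.

3.80%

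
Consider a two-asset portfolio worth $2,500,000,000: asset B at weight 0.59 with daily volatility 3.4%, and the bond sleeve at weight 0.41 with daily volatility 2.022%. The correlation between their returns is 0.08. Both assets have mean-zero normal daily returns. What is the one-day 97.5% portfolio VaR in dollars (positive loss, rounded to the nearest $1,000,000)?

σ_p² = 0.59²·3.4² + 0.41²·2.022² + 2·0.08·0.59·0.41·3.4·2.022 = 4.9774 (%²).
σ_p = √4.9774 = 2.231%.
At 97.5%, z = 1.960.
VaR = 1.960 × 2.231% = 4.373%; on $2,500,000,000 that is $109,325,000.

$109,000,000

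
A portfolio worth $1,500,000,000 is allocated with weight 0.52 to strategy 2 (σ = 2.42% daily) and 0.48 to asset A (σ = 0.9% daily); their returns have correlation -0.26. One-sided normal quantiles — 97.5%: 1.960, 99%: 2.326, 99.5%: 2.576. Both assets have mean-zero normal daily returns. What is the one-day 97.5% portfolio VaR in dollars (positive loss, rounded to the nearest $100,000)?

$35,900,000

σ_p² = 0.52²·2.42² + 0.48²·0.9² + 2·-0.26·0.52·0.48·2.42·0.9 = 1.4875 (%²).
σ_p = √1.4875 = 1.220%.
VaR = 1.960 × 1.220% = 2.391%; on $1,500,000,000 that is $35,865,000.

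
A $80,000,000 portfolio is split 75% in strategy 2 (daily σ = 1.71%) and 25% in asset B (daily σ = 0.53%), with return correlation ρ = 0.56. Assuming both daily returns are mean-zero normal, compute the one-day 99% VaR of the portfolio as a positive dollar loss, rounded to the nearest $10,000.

$2,530,000

σ_p² = 0.75²·1.71² + 0.25²·0.53² + 2·0.56·0.75·0.25·1.71·0.53 = 1.8527 (%²).
σ_p = √1.8527 = 1.361%.
At 99%, z = 2.326.
VaR = 2.326 × 1.361% = 3.166%; on $80,000,000 that is $2,532,800.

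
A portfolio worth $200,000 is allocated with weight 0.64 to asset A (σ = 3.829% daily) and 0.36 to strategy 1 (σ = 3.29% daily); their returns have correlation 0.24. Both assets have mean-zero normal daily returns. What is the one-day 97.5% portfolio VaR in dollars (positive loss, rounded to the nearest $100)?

σ_p² = 0.64²·3.829² + 0.36²·3.29² + 2·0.24·0.64·0.36·3.829·3.29 = 8.8012 (%²).
σ_p = √8.8012 = 2.967%.
At 97.5%, z = 1.960.
VaR = 1.960 × 2.967% = 5.815%; on $200,000 that is $11,630.

$11,600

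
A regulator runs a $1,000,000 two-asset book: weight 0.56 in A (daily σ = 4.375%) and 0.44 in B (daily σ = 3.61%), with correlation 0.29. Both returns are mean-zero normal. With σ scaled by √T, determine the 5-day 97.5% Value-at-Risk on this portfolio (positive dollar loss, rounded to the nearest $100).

σ_p = √(0.56²·4.375² + 0.44²·3.61² + 2·0.29·0.56·0.44·4.375·3.61) = 3.284%.
σ_{5d} = 3.284% × √5 = 7.343%.
z(97.5%) = 1.960.
VaR = 1.960 × 7.343% = 14.392%; on $1,000,000 that is $143,920.

$143,900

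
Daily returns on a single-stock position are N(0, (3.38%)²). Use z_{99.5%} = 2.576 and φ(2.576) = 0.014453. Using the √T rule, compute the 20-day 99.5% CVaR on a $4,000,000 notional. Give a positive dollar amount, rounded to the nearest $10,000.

σ_{20d} = 3.38% × √20 = 15.116%.
ES multiplier = φ(z)/(1−α) = 0.014453/0.005 = 2.891.
ES = 15.116% × 2.891 = 43.700%; on $4,000,000: $1,748,000.

$1,750,000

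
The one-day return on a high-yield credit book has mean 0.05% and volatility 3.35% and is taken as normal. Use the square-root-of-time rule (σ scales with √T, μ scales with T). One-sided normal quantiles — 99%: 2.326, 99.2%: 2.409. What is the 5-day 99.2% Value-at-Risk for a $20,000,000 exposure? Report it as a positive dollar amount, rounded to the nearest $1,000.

σ_{5d} = 3.35% × √5 = 7.491%; μ_{5d} = 5 × 0.05% = 0.250%.
VaR = −(0.250%) + 2.409 × 7.491% = 17.796%.
On $20,000,000: 0.17796 × $20,000,000 = $3,559,200.

$3,559,000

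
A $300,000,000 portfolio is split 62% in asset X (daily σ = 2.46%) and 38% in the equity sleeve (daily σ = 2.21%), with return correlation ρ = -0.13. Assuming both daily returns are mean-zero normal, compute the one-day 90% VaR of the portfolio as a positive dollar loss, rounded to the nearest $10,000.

$6,320,000

σ_p² = 0.62²·2.46² + 0.38²·2.21² + 2·-0.13·0.62·0.38·2.46·2.21 = 2.6985 (%²).
σ_p = √2.6985 = 1.643%.
At 90%, z = 1.282.
VaR = 1.282 × 1.643% = 2.106%; on $300,000,000 that is $6,318,000.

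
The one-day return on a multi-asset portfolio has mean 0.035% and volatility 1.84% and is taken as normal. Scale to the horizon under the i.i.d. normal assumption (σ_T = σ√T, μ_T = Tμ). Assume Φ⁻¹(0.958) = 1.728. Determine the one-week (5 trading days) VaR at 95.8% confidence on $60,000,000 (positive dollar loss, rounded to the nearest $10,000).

$4,160,000

σ_{5d} = 1.84% × √5 = 4.114%; μ_{5d} = 5 × 0.035% = 0.175%.
VaR = −(0.175%) + 1.728 × 4.114% = 6.934%.
On $60,000,000: 0.06934 × $60,000,000 = $4,160,400.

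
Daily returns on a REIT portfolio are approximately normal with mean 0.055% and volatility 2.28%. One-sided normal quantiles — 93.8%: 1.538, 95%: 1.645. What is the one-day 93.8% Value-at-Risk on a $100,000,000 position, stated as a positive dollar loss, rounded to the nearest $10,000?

VaR = −μ + z·σ = −(0.055%) + 1.538 × 2.28% = 3.452%.
On $100,000,000: 0.03452 × $100,000,000 = $3,452,000.

$3,450,000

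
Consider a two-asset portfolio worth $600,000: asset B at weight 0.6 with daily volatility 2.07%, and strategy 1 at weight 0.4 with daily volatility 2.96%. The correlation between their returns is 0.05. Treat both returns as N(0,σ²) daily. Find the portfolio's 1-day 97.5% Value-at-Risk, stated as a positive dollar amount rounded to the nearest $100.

σ_p² = 0.6²·2.07² + 0.4²·2.96² + 2·0.05·0.6·0.4·2.07·2.96 = 3.0915 (%²).
σ_p = √3.0915 = 1.758%.
At 97.5%, z = 1.960.
VaR = 1.960 × 1.758% = 3.446%; on $600,000 that is $20,676.

$20,700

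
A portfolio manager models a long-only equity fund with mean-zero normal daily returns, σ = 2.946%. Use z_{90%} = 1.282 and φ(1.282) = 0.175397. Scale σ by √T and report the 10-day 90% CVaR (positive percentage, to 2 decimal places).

16.34%

σ_{10d} = 2.946% × √10 = 9.316%.
ES multiplier = φ(z)/(1−α) = 0.175397/0.1 = 1.754.
ES = 9.316% × 1.754 = 16.340%.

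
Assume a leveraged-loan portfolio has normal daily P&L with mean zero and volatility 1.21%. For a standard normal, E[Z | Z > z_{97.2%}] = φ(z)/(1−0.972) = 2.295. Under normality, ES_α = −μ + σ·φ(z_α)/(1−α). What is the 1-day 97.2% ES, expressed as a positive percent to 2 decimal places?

2.78%

ES = 1.21% × 2.295 = 2.777%.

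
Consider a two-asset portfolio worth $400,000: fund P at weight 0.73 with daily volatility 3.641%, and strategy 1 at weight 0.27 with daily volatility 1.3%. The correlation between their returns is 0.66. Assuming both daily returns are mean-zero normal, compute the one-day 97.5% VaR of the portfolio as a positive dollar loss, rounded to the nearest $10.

$22,750

σ_p² = 0.73²·3.641² + 0.27²·1.3² + 2·0.66·0.73·0.27·3.641·1.3 = 8.4193 (%²).
σ_p = √8.4193 = 2.902%.
At 97.5%, z = 1.960.
VaR = 1.960 × 2.902% = 5.688%; on $400,000 that is $22,752.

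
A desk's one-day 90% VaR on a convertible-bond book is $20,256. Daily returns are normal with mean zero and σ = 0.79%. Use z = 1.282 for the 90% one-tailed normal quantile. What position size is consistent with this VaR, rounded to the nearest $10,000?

VaR as a fraction of value: z·σ = 1.282 × 0.79% = 1.01278%.
Position = $20,256 / 0.0101278 = $2,000,039.

$2,000,000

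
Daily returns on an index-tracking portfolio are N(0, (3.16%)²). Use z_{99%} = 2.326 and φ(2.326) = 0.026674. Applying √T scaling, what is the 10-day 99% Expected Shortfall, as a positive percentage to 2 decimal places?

26.65%

σ_{10d} = 3.16% × √10 = 9.993%.
ES multiplier = φ(z)/(1−α) = 0.026674/0.01 = 2.667.
ES = 9.993% × 2.667 = 26.651%.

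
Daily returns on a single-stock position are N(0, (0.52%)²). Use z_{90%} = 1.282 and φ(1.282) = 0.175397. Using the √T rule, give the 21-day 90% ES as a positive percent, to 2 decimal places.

σ_{21d} = 0.52% × √21 = 2.383%.
ES multiplier = φ(z)/(1−α) = 0.175397/0.1 = 1.754.
ES = 2.383% × 1.754 = 4.180%.

4.18%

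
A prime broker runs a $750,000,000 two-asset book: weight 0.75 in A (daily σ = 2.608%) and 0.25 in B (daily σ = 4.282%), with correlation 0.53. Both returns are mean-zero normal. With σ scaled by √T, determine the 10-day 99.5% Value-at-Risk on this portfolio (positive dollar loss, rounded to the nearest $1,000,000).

σ_p = √(0.75²·2.608² + 0.25²·4.282² + 2·0.53·0.75·0.25·2.608·4.282) = 2.682%.
σ_{10d} = 2.682% × √10 = 8.481%.
z(99.5%) = 2.576.
VaR = 2.576 × 8.481% = 21.847%; on $750,000,000 that is $163,852,500.

$164,000,000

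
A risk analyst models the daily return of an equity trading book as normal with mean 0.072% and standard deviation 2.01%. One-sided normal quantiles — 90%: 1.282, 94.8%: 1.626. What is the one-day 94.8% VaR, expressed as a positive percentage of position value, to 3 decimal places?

VaR = −μ + z·σ = −(0.072%) + 1.626 × 2.01% = 3.196%.

3.196%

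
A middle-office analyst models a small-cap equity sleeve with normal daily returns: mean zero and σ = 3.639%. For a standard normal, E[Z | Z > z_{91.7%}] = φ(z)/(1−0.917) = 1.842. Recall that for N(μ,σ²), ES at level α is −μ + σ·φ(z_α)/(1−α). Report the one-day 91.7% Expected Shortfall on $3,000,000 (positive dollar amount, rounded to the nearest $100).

ES = 3.639% × 1.842 = 6.703%.
On $3,000,000: 0.06703 × $3,000,000 = $201,090.

$201,100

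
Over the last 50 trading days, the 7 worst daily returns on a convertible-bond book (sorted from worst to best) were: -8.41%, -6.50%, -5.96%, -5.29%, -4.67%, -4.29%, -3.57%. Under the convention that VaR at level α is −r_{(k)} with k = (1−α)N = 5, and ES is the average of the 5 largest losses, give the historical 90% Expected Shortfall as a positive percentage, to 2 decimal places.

6.17%

The 5 worst returns sum to -30.83%.
ES = −(-30.83%) / 5 = 6.166% ≈ 6.17%.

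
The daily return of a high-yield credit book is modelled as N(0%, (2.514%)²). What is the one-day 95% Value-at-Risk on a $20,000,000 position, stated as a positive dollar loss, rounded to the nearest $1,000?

$827,000

At 95% one-sided, z = 1.645.
VaR = z·σ = 1.645 × 2.514% = 4.136%.
On $20,000,000: 0.04136 × $20,000,000 = $827,200.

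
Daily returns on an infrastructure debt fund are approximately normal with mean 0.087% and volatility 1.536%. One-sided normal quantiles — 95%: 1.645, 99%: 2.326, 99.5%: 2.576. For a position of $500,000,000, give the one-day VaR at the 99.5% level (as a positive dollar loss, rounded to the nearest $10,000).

VaR = −μ + z·σ = −(0.087%) + 2.576 × 1.536% = 3.870%.
On $500,000,000: 0.03870 × $500,000,000 = $19,350,000.

$19,350,000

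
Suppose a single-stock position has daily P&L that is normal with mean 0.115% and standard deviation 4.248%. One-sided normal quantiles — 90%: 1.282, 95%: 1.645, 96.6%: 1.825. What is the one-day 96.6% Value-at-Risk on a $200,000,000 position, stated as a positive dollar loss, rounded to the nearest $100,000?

VaR = −μ + z·σ = −(0.115%) + 1.825 × 4.248% = 7.638%.
On $200,000,000: 0.07638 × $200,000,000 = $15,276,000.

$15,300,000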